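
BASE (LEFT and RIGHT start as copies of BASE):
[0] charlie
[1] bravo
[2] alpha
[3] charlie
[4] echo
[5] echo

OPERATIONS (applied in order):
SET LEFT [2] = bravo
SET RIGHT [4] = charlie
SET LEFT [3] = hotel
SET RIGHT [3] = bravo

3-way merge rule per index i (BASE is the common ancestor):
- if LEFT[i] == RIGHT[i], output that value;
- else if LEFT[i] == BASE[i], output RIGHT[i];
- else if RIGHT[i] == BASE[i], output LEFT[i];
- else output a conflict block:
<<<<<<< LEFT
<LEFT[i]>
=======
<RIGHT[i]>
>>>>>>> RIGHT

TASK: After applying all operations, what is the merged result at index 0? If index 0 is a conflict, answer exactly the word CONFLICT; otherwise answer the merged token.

Final LEFT:  [charlie, bravo, bravo, hotel, echo, echo]
Final RIGHT: [charlie, bravo, alpha, bravo, charlie, echo]
i=0: L=charlie R=charlie -> agree -> charlie
i=1: L=bravo R=bravo -> agree -> bravo
i=2: L=bravo, R=alpha=BASE -> take LEFT -> bravo
i=3: BASE=charlie L=hotel R=bravo all differ -> CONFLICT
i=4: L=echo=BASE, R=charlie -> take RIGHT -> charlie
i=5: L=echo R=echo -> agree -> echo
Index 0 -> charlie

Answer: charlie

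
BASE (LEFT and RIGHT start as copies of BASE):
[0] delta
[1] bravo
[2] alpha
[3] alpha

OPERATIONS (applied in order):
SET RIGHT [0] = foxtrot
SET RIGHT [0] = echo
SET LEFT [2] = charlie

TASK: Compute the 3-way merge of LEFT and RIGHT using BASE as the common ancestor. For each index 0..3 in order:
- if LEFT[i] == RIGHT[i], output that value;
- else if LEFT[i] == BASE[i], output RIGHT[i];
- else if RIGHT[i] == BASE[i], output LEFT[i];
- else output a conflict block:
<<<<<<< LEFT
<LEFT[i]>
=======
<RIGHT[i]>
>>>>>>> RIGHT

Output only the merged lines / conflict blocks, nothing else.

Answer: echo
bravo
charlie
alpha

Derivation:
Final LEFT:  [delta, bravo, charlie, alpha]
Final RIGHT: [echo, bravo, alpha, alpha]
i=0: L=delta=BASE, R=echo -> take RIGHT -> echo
i=1: L=bravo R=bravo -> agree -> bravo
i=2: L=charlie, R=alpha=BASE -> take LEFT -> charlie
i=3: L=alpha R=alpha -> agree -> alpha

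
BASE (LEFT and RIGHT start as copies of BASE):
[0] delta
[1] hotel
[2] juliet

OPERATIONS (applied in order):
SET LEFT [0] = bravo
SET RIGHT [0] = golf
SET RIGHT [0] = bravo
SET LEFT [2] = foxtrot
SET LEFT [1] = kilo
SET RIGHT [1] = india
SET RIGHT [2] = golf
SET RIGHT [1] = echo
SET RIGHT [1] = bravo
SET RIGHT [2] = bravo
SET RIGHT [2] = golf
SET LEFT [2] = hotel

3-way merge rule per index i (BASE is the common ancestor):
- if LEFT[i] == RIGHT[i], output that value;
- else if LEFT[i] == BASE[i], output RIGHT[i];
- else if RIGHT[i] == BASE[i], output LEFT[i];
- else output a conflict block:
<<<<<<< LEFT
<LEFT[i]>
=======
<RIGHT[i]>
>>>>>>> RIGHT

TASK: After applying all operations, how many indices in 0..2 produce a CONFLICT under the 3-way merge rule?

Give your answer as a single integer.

Answer: 2

Derivation:
Final LEFT:  [bravo, kilo, hotel]
Final RIGHT: [bravo, bravo, golf]
i=0: L=bravo R=bravo -> agree -> bravo
i=1: BASE=hotel L=kilo R=bravo all differ -> CONFLICT
i=2: BASE=juliet L=hotel R=golf all differ -> CONFLICT
Conflict count: 2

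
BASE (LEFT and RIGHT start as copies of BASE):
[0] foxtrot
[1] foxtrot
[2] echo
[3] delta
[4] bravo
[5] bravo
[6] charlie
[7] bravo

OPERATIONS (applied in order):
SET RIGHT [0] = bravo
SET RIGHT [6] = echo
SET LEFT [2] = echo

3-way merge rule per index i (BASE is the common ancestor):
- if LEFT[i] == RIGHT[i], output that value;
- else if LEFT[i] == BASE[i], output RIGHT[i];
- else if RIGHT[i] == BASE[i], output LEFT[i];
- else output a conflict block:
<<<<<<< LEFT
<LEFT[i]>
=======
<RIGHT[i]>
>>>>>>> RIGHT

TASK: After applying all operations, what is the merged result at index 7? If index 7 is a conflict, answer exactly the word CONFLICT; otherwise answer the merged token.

Final LEFT:  [foxtrot, foxtrot, echo, delta, bravo, bravo, charlie, bravo]
Final RIGHT: [bravo, foxtrot, echo, delta, bravo, bravo, echo, bravo]
i=0: L=foxtrot=BASE, R=bravo -> take RIGHT -> bravo
i=1: L=foxtrot R=foxtrot -> agree -> foxtrot
i=2: L=echo R=echo -> agree -> echo
i=3: L=delta R=delta -> agree -> delta
i=4: L=bravo R=bravo -> agree -> bravo
i=5: L=bravo R=bravo -> agree -> bravo
i=6: L=charlie=BASE, R=echo -> take RIGHT -> echo
i=7: L=bravo R=bravo -> agree -> bravo
Index 7 -> bravo

Answer: bravo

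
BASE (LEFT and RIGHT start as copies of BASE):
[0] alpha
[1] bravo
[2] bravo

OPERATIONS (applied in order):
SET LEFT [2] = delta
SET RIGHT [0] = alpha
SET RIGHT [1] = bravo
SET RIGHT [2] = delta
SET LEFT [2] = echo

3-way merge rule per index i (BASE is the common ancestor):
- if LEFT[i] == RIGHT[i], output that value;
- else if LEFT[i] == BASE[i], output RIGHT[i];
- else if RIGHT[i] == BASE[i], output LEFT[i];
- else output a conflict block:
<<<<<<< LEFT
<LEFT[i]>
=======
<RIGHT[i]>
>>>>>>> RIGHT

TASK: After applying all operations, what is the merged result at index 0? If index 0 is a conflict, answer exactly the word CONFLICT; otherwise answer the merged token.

Answer: alpha

Derivation:
Final LEFT:  [alpha, bravo, echo]
Final RIGHT: [alpha, bravo, delta]
i=0: L=alpha R=alpha -> agree -> alpha
i=1: L=bravo R=bravo -> agree -> bravo
i=2: BASE=bravo L=echo R=delta all differ -> CONFLICT
Index 0 -> alpha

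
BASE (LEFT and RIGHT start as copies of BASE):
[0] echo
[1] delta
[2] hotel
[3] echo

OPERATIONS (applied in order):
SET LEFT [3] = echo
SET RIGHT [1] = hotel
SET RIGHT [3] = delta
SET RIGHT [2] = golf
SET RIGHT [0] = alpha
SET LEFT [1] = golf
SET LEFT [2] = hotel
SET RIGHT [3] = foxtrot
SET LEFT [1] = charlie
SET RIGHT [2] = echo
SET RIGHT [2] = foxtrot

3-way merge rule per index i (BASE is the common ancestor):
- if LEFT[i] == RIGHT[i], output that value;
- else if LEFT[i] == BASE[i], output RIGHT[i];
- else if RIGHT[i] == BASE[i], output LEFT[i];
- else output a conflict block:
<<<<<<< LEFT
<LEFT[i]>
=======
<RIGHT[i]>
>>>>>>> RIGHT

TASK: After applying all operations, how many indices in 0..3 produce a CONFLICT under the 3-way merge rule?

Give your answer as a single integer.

Answer: 1

Derivation:
Final LEFT:  [echo, charlie, hotel, echo]
Final RIGHT: [alpha, hotel, foxtrot, foxtrot]
i=0: L=echo=BASE, R=alpha -> take RIGHT -> alpha
i=1: BASE=delta L=charlie R=hotel all differ -> CONFLICT
i=2: L=hotel=BASE, R=foxtrot -> take RIGHT -> foxtrot
i=3: L=echo=BASE, R=foxtrot -> take RIGHT -> foxtrot
Conflict count: 1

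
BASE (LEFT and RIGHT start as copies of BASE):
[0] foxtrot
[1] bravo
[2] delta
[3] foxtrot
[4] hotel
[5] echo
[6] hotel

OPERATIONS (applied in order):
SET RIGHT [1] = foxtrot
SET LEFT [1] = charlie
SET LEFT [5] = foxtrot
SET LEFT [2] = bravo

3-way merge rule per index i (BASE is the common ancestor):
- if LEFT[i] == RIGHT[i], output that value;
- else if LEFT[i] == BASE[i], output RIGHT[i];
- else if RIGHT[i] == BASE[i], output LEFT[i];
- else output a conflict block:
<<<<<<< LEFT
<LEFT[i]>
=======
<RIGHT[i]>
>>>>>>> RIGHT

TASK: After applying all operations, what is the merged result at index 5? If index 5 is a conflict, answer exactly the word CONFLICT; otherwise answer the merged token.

Answer: foxtrot

Derivation:
Final LEFT:  [foxtrot, charlie, bravo, foxtrot, hotel, foxtrot, hotel]
Final RIGHT: [foxtrot, foxtrot, delta, foxtrot, hotel, echo, hotel]
i=0: L=foxtrot R=foxtrot -> agree -> foxtrot
i=1: BASE=bravo L=charlie R=foxtrot all differ -> CONFLICT
i=2: L=bravo, R=delta=BASE -> take LEFT -> bravo
i=3: L=foxtrot R=foxtrot -> agree -> foxtrot
i=4: L=hotel R=hotel -> agree -> hotel
i=5: L=foxtrot, R=echo=BASE -> take LEFT -> foxtrot
i=6: L=hotel R=hotel -> agree -> hotel
Index 5 -> foxtrot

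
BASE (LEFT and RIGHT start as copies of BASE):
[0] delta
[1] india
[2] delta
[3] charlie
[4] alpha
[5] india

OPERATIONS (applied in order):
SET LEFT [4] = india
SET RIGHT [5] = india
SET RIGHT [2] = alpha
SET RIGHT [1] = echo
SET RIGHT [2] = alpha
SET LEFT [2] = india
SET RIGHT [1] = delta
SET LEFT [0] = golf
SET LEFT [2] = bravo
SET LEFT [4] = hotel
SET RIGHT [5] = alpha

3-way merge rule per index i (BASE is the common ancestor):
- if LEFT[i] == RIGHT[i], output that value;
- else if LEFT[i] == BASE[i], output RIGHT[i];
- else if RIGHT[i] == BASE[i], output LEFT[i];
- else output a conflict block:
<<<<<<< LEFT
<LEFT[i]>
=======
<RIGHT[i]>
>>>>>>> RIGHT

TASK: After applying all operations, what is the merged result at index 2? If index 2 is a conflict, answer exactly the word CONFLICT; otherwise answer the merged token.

Final LEFT:  [golf, india, bravo, charlie, hotel, india]
Final RIGHT: [delta, delta, alpha, charlie, alpha, alpha]
i=0: L=golf, R=delta=BASE -> take LEFT -> golf
i=1: L=india=BASE, R=delta -> take RIGHT -> delta
i=2: BASE=delta L=bravo R=alpha all differ -> CONFLICT
i=3: L=charlie R=charlie -> agree -> charlie
i=4: L=hotel, R=alpha=BASE -> take LEFT -> hotel
i=5: L=india=BASE, R=alpha -> take RIGHT -> alpha
Index 2 -> CONFLICT

Answer: CONFLICT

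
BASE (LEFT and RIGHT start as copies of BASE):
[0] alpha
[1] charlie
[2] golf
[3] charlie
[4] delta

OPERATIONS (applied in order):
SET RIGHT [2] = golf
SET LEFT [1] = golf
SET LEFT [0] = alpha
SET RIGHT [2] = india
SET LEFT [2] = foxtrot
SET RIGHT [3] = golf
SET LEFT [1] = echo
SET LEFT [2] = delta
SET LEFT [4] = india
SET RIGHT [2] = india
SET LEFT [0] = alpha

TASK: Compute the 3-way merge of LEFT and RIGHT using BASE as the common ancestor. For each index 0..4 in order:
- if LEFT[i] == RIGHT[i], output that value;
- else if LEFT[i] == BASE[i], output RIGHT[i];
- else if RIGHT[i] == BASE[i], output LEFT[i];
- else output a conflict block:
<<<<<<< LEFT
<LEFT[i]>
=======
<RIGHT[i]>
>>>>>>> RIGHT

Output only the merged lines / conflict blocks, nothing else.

Final LEFT:  [alpha, echo, delta, charlie, india]
Final RIGHT: [alpha, charlie, india, golf, delta]
i=0: L=alpha R=alpha -> agree -> alpha
i=1: L=echo, R=charlie=BASE -> take LEFT -> echo
i=2: BASE=golf L=delta R=india all differ -> CONFLICT
i=3: L=charlie=BASE, R=golf -> take RIGHT -> golf
i=4: L=india, R=delta=BASE -> take LEFT -> india

Answer: alpha
echo
<<<<<<< LEFT
delta
=======
india
>>>>>>> RIGHT
golf
india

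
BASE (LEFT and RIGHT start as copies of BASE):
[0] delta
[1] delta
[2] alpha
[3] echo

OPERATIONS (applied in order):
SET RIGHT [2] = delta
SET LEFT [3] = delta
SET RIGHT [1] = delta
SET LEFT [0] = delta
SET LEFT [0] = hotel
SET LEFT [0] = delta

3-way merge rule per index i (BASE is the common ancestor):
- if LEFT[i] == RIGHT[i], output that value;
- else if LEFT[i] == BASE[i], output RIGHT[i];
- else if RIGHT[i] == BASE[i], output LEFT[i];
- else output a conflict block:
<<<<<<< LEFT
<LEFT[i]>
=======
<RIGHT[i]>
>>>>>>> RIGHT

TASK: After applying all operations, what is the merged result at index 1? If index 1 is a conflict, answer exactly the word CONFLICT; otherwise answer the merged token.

Final LEFT:  [delta, delta, alpha, delta]
Final RIGHT: [delta, delta, delta, echo]
i=0: L=delta R=delta -> agree -> delta
i=1: L=delta R=delta -> agree -> delta
i=2: L=alpha=BASE, R=delta -> take RIGHT -> delta
i=3: L=delta, R=echo=BASE -> take LEFT -> delta
Index 1 -> delta

Answer: delta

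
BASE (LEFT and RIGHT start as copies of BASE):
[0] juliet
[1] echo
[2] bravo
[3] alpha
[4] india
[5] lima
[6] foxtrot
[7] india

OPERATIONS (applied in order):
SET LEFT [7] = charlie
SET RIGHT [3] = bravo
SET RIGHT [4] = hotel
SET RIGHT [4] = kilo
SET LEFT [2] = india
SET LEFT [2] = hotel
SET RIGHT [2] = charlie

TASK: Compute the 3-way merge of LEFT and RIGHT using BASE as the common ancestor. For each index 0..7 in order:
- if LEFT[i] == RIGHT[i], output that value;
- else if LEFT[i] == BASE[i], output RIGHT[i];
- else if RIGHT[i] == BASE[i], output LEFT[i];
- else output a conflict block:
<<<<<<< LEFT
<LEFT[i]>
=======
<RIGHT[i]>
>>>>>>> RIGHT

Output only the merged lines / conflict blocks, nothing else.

Answer: juliet
echo
<<<<<<< LEFT
hotel
=======
charlie
>>>>>>> RIGHT
bravo
kilo
lima
foxtrot
charlie

Derivation:
Final LEFT:  [juliet, echo, hotel, alpha, india, lima, foxtrot, charlie]
Final RIGHT: [juliet, echo, charlie, bravo, kilo, lima, foxtrot, india]
i=0: L=juliet R=juliet -> agree -> juliet
i=1: L=echo R=echo -> agree -> echo
i=2: BASE=bravo L=hotel R=charlie all differ -> CONFLICT
i=3: L=alpha=BASE, R=bravo -> take RIGHT -> bravo
i=4: L=india=BASE, R=kilo -> take RIGHT -> kilo
i=5: L=lima R=lima -> agree -> lima
i=6: L=foxtrot R=foxtrot -> agree -> foxtrot
i=7: L=charlie, R=india=BASE -> take LEFT -> charlie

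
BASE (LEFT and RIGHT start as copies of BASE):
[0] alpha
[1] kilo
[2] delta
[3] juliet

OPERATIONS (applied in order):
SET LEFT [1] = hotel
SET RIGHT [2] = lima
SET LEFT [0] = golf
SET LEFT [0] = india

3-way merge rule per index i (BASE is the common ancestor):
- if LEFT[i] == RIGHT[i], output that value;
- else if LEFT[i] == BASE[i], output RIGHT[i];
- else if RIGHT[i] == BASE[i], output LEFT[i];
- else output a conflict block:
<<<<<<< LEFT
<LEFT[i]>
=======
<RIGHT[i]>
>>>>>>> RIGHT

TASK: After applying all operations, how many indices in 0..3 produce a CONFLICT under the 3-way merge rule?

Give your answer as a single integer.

Answer: 0

Derivation:
Final LEFT:  [india, hotel, delta, juliet]
Final RIGHT: [alpha, kilo, lima, juliet]
i=0: L=india, R=alpha=BASE -> take LEFT -> india
i=1: L=hotel, R=kilo=BASE -> take LEFT -> hotel
i=2: L=delta=BASE, R=lima -> take RIGHT -> lima
i=3: L=juliet R=juliet -> agree -> juliet
Conflict count: 0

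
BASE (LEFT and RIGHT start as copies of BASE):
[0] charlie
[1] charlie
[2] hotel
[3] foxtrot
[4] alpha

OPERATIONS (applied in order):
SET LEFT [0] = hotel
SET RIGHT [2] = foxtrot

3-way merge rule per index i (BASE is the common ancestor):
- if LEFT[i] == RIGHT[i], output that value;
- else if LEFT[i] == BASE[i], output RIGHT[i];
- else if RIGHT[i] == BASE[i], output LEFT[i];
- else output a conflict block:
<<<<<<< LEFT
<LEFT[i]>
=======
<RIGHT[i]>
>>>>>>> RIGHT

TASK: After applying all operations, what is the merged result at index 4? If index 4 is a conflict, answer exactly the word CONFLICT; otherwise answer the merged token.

Answer: alpha

Derivation:
Final LEFT:  [hotel, charlie, hotel, foxtrot, alpha]
Final RIGHT: [charlie, charlie, foxtrot, foxtrot, alpha]
i=0: L=hotel, R=charlie=BASE -> take LEFT -> hotel
i=1: L=charlie R=charlie -> agree -> charlie
i=2: L=hotel=BASE, R=foxtrot -> take RIGHT -> foxtrot
i=3: L=foxtrot R=foxtrot -> agree -> foxtrot
i=4: L=alpha R=alpha -> agree -> alpha
Index 4 -> alpha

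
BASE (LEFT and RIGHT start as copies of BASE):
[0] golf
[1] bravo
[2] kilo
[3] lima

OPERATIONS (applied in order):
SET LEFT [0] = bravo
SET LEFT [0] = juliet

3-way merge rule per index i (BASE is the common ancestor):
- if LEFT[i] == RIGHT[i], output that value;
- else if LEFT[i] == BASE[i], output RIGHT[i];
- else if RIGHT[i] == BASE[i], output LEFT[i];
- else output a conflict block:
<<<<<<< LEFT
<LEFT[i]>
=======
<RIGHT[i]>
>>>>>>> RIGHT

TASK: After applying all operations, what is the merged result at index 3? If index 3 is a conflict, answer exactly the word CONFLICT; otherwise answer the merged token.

Final LEFT:  [juliet, bravo, kilo, lima]
Final RIGHT: [golf, bravo, kilo, lima]
i=0: L=juliet, R=golf=BASE -> take LEFT -> juliet
i=1: L=bravo R=bravo -> agree -> bravo
i=2: L=kilo R=kilo -> agree -> kilo
i=3: L=lima R=lima -> agree -> lima
Index 3 -> lima

Answer: lima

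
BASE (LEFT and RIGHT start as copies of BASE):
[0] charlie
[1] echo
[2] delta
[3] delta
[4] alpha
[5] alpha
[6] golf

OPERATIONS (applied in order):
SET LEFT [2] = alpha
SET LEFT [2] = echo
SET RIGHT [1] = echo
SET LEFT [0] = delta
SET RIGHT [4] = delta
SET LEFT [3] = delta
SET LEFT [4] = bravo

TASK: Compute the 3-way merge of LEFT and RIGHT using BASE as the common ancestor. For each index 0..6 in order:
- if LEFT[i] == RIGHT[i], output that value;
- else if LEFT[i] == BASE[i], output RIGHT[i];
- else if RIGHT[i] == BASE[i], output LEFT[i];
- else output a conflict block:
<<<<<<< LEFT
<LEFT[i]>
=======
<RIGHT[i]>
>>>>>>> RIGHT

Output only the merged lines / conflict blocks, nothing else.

Final LEFT:  [delta, echo, echo, delta, bravo, alpha, golf]
Final RIGHT: [charlie, echo, delta, delta, delta, alpha, golf]
i=0: L=delta, R=charlie=BASE -> take LEFT -> delta
i=1: L=echo R=echo -> agree -> echo
i=2: L=echo, R=delta=BASE -> take LEFT -> echo
i=3: L=delta R=delta -> agree -> delta
i=4: BASE=alpha L=bravo R=delta all differ -> CONFLICT
i=5: L=alpha R=alpha -> agree -> alpha
i=6: L=golf R=golf -> agree -> golf

Answer: delta
echo
echo
delta
<<<<<<< LEFT
bravo
=======
delta
>>>>>>> RIGHT
alpha
golf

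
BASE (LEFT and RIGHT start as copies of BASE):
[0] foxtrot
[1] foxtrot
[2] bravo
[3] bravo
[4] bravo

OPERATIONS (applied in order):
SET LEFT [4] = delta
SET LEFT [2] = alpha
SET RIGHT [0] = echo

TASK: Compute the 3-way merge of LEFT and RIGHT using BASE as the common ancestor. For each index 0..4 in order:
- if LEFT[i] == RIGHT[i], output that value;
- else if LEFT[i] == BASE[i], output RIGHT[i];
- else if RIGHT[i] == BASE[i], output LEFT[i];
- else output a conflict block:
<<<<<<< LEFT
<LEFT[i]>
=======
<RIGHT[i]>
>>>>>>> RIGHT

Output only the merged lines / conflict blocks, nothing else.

Final LEFT:  [foxtrot, foxtrot, alpha, bravo, delta]
Final RIGHT: [echo, foxtrot, bravo, bravo, bravo]
i=0: L=foxtrot=BASE, R=echo -> take RIGHT -> echo
i=1: L=foxtrot R=foxtrot -> agree -> foxtrot
i=2: L=alpha, R=bravo=BASE -> take LEFT -> alpha
i=3: L=bravo R=bravo -> agree -> bravo
i=4: L=delta, R=bravo=BASE -> take LEFT -> delta

Answer: echo
foxtrot
alpha
bravo
delta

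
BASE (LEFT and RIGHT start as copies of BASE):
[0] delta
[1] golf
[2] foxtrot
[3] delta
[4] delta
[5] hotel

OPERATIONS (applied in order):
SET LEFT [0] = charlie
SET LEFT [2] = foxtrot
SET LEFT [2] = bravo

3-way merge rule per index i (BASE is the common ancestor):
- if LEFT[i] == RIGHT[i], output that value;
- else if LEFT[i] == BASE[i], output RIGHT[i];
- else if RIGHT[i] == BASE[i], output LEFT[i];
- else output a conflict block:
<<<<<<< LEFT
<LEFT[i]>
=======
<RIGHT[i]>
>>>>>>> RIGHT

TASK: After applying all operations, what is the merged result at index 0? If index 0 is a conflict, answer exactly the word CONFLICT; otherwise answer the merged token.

Final LEFT:  [charlie, golf, bravo, delta, delta, hotel]
Final RIGHT: [delta, golf, foxtrot, delta, delta, hotel]
i=0: L=charlie, R=delta=BASE -> take LEFT -> charlie
i=1: L=golf R=golf -> agree -> golf
i=2: L=bravo, R=foxtrot=BASE -> take LEFT -> bravo
i=3: L=delta R=delta -> agree -> delta
i=4: L=delta R=delta -> agree -> delta
i=5: L=hotel R=hotel -> agree -> hotel
Index 0 -> charlie

Answer: charlie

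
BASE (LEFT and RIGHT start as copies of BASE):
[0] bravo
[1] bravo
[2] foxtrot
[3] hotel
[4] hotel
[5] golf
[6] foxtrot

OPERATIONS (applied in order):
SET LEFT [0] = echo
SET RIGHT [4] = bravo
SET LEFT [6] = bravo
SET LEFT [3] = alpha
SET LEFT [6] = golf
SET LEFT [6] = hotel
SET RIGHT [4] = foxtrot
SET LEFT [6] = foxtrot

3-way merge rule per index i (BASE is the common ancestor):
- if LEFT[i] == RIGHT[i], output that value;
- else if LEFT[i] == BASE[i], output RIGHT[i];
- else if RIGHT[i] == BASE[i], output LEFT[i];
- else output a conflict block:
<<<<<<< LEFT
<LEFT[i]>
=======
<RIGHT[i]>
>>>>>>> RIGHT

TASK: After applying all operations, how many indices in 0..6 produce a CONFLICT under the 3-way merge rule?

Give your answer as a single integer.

Answer: 0

Derivation:
Final LEFT:  [echo, bravo, foxtrot, alpha, hotel, golf, foxtrot]
Final RIGHT: [bravo, bravo, foxtrot, hotel, foxtrot, golf, foxtrot]
i=0: L=echo, R=bravo=BASE -> take LEFT -> echo
i=1: L=bravo R=bravo -> agree -> bravo
i=2: L=foxtrot R=foxtrot -> agree -> foxtrot
i=3: L=alpha, R=hotel=BASE -> take LEFT -> alpha
i=4: L=hotel=BASE, R=foxtrot -> take RIGHT -> foxtrot
i=5: L=golf R=golf -> agree -> golf
i=6: L=foxtrot R=foxtrot -> agree -> foxtrot
Conflict count: 0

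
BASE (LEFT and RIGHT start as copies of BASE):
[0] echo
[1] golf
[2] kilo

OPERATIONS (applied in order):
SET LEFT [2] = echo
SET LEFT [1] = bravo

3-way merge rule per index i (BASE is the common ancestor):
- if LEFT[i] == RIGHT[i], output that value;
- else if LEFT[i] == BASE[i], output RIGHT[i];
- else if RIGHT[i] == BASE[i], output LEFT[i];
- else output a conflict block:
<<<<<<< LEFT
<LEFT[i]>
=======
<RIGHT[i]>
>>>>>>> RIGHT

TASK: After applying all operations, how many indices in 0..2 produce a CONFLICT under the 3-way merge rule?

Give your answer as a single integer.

Final LEFT:  [echo, bravo, echo]
Final RIGHT: [echo, golf, kilo]
i=0: L=echo R=echo -> agree -> echo
i=1: L=bravo, R=golf=BASE -> take LEFT -> bravo
i=2: L=echo, R=kilo=BASE -> take LEFT -> echo
Conflict count: 0

Answer: 0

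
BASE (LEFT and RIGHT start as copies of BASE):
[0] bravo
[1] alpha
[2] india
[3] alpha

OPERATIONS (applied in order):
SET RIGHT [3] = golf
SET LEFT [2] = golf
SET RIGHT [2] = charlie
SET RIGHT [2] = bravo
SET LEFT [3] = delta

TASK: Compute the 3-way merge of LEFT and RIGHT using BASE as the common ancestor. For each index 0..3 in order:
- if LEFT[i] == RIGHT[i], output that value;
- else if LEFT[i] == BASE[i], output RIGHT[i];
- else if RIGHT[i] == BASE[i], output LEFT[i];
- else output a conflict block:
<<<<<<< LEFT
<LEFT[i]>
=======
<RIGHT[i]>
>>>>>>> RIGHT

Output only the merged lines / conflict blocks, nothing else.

Final LEFT:  [bravo, alpha, golf, delta]
Final RIGHT: [bravo, alpha, bravo, golf]
i=0: L=bravo R=bravo -> agree -> bravo
i=1: L=alpha R=alpha -> agree -> alpha
i=2: BASE=india L=golf R=bravo all differ -> CONFLICT
i=3: BASE=alpha L=delta R=golf all differ -> CONFLICT

Answer: bravo
alpha
<<<<<<< LEFT
golf
=======
bravo
>>>>>>> RIGHT
<<<<<<< LEFT
delta
=======
golf
>>>>>>> RIGHT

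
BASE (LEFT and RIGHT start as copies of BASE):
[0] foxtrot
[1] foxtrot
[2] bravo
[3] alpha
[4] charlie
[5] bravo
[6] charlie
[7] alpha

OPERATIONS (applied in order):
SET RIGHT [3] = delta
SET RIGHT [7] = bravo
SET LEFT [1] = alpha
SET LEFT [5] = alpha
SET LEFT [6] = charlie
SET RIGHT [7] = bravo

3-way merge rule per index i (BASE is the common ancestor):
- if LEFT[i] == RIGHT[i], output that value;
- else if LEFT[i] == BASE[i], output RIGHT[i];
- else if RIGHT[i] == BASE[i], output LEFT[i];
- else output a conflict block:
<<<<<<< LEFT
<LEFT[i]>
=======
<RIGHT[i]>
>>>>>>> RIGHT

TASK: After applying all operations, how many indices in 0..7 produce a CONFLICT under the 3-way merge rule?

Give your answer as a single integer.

Final LEFT:  [foxtrot, alpha, bravo, alpha, charlie, alpha, charlie, alpha]
Final RIGHT: [foxtrot, foxtrot, bravo, delta, charlie, bravo, charlie, bravo]
i=0: L=foxtrot R=foxtrot -> agree -> foxtrot
i=1: L=alpha, R=foxtrot=BASE -> take LEFT -> alpha
i=2: L=bravo R=bravo -> agree -> bravo
i=3: L=alpha=BASE, R=delta -> take RIGHT -> delta
i=4: L=charlie R=charlie -> agree -> charlie
i=5: L=alpha, R=bravo=BASE -> take LEFT -> alpha
i=6: L=charlie R=charlie -> agree -> charlie
i=7: L=alpha=BASE, R=bravo -> take RIGHT -> bravo
Conflict count: 0

Answer: 0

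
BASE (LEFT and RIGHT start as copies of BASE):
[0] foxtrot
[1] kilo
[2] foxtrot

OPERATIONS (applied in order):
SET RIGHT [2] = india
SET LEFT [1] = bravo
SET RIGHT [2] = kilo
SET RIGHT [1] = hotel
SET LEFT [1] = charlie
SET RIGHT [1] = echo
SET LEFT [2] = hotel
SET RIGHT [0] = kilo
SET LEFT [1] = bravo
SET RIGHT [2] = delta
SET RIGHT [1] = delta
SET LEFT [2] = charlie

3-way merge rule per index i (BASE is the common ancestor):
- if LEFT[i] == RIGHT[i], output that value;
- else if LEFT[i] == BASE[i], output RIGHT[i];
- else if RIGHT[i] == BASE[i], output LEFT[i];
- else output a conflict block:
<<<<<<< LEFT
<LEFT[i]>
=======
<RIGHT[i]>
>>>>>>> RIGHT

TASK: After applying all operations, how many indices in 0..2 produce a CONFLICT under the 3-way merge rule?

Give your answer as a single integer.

Final LEFT:  [foxtrot, bravo, charlie]
Final RIGHT: [kilo, delta, delta]
i=0: L=foxtrot=BASE, R=kilo -> take RIGHT -> kilo
i=1: BASE=kilo L=bravo R=delta all differ -> CONFLICT
i=2: BASE=foxtrot L=charlie R=delta all differ -> CONFLICT
Conflict count: 2

Answer: 2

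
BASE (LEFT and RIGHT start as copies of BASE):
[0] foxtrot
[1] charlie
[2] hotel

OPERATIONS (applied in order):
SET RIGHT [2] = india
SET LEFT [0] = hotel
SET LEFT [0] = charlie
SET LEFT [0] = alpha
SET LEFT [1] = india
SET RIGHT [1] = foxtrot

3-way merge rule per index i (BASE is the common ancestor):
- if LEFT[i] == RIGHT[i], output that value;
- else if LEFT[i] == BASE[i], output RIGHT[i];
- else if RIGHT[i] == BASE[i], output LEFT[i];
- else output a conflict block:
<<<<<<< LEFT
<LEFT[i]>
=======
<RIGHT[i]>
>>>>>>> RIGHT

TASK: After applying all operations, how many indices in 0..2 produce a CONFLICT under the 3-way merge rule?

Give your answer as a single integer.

Answer: 1

Derivation:
Final LEFT:  [alpha, india, hotel]
Final RIGHT: [foxtrot, foxtrot, india]
i=0: L=alpha, R=foxtrot=BASE -> take LEFT -> alpha
i=1: BASE=charlie L=india R=foxtrot all differ -> CONFLICT
i=2: L=hotel=BASE, R=india -> take RIGHT -> india
Conflict count: 1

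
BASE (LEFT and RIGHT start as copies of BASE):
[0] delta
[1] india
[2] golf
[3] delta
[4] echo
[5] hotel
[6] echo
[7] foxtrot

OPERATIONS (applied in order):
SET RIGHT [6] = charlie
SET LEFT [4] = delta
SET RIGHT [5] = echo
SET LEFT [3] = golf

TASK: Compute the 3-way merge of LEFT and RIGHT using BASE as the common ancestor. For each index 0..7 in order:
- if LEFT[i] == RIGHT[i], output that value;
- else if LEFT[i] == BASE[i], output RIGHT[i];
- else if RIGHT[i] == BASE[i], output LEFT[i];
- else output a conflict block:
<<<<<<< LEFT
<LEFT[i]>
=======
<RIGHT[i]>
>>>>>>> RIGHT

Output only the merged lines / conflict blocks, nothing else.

Answer: delta
india
golf
golf
delta
echo
charlie
foxtrot

Derivation:
Final LEFT:  [delta, india, golf, golf, delta, hotel, echo, foxtrot]
Final RIGHT: [delta, india, golf, delta, echo, echo, charlie, foxtrot]
i=0: L=delta R=delta -> agree -> delta
i=1: L=india R=india -> agree -> india
i=2: L=golf R=golf -> agree -> golf
i=3: L=golf, R=delta=BASE -> take LEFT -> golf
i=4: L=delta, R=echo=BASE -> take LEFT -> delta
i=5: L=hotel=BASE, R=echo -> take RIGHT -> echo
i=6: L=echo=BASE, R=charlie -> take RIGHT -> charlie
i=7: L=foxtrot R=foxtrot -> agree -> foxtrot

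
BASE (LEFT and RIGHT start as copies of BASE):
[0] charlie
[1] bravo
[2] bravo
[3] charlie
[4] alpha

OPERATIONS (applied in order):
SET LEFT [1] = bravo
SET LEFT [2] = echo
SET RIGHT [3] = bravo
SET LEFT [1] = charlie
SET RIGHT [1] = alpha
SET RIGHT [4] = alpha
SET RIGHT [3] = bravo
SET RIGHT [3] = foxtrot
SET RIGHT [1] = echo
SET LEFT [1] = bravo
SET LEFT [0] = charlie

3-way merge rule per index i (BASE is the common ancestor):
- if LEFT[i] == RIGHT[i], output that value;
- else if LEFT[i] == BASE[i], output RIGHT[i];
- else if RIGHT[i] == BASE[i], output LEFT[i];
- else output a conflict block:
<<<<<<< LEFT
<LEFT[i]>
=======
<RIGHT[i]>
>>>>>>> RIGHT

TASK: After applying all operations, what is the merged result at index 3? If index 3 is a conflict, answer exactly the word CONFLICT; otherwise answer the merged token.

Final LEFT:  [charlie, bravo, echo, charlie, alpha]
Final RIGHT: [charlie, echo, bravo, foxtrot, alpha]
i=0: L=charlie R=charlie -> agree -> charlie
i=1: L=bravo=BASE, R=echo -> take RIGHT -> echo
i=2: L=echo, R=bravo=BASE -> take LEFT -> echo
i=3: L=charlie=BASE, R=foxtrot -> take RIGHT -> foxtrot
i=4: L=alpha R=alpha -> agree -> alpha
Index 3 -> foxtrot

Answer: foxtrot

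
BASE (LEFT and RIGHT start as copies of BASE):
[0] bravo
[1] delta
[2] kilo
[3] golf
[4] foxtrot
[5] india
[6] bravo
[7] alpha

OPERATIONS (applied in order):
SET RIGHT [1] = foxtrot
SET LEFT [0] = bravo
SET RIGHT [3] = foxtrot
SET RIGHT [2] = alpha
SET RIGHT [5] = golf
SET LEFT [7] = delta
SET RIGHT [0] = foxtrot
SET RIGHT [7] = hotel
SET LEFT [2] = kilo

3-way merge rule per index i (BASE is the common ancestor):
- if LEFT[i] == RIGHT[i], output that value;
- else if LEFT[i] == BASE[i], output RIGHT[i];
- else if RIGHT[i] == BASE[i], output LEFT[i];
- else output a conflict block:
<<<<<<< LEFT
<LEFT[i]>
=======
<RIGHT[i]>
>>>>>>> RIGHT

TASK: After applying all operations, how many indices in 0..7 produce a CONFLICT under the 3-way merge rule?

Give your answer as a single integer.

Answer: 1

Derivation:
Final LEFT:  [bravo, delta, kilo, golf, foxtrot, india, bravo, delta]
Final RIGHT: [foxtrot, foxtrot, alpha, foxtrot, foxtrot, golf, bravo, hotel]
i=0: L=bravo=BASE, R=foxtrot -> take RIGHT -> foxtrot
i=1: L=delta=BASE, R=foxtrot -> take RIGHT -> foxtrot
i=2: L=kilo=BASE, R=alpha -> take RIGHT -> alpha
i=3: L=golf=BASE, R=foxtrot -> take RIGHT -> foxtrot
i=4: L=foxtrot R=foxtrot -> agree -> foxtrot
i=5: L=india=BASE, R=golf -> take RIGHT -> golf
i=6: L=bravo R=bravo -> agree -> bravo
i=7: BASE=alpha L=delta R=hotel all differ -> CONFLICT
Conflict count: 1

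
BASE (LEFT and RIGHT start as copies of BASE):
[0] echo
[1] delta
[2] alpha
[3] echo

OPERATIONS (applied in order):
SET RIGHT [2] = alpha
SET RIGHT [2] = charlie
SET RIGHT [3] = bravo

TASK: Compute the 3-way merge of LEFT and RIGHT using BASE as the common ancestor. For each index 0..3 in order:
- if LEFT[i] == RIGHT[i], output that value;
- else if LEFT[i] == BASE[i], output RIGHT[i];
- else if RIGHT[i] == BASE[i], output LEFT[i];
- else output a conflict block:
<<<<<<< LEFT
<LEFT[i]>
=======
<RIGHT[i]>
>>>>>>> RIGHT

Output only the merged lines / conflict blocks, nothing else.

Final LEFT:  [echo, delta, alpha, echo]
Final RIGHT: [echo, delta, charlie, bravo]
i=0: L=echo R=echo -> agree -> echo
i=1: L=delta R=delta -> agree -> delta
i=2: L=alpha=BASE, R=charlie -> take RIGHT -> charlie
i=3: L=echo=BASE, R=bravo -> take RIGHT -> bravo

Answer: echo
delta
charlie
bravo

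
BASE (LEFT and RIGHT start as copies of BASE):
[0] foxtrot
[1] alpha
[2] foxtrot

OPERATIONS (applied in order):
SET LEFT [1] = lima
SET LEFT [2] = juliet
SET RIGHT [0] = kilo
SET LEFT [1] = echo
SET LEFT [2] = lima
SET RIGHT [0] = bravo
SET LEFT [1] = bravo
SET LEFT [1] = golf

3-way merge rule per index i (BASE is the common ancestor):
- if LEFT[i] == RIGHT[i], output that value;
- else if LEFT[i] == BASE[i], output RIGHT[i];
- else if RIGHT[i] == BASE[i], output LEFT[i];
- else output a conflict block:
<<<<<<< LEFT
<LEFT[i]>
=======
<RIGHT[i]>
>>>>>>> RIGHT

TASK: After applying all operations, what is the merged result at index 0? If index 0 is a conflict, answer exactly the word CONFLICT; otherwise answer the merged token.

Answer: bravo

Derivation:
Final LEFT:  [foxtrot, golf, lima]
Final RIGHT: [bravo, alpha, foxtrot]
i=0: L=foxtrot=BASE, R=bravo -> take RIGHT -> bravo
i=1: L=golf, R=alpha=BASE -> take LEFT -> golf
i=2: L=lima, R=foxtrot=BASE -> take LEFT -> lima
Index 0 -> bravo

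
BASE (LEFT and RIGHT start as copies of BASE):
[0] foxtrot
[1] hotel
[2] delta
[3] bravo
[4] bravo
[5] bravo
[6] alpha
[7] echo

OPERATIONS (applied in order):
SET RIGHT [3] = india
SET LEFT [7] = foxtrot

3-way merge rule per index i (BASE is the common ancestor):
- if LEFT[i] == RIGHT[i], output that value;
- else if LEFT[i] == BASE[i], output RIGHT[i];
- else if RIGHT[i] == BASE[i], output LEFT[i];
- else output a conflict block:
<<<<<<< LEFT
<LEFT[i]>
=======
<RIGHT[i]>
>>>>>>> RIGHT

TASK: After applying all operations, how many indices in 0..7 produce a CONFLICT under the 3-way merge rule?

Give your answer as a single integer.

Final LEFT:  [foxtrot, hotel, delta, bravo, bravo, bravo, alpha, foxtrot]
Final RIGHT: [foxtrot, hotel, delta, india, bravo, bravo, alpha, echo]
i=0: L=foxtrot R=foxtrot -> agree -> foxtrot
i=1: L=hotel R=hotel -> agree -> hotel
i=2: L=delta R=delta -> agree -> delta
i=3: L=bravo=BASE, R=india -> take RIGHT -> india
i=4: L=bravo R=bravo -> agree -> bravo
i=5: L=bravo R=bravo -> agree -> bravo
i=6: L=alpha R=alpha -> agree -> alpha
i=7: L=foxtrot, R=echo=BASE -> take LEFT -> foxtrot
Conflict count: 0

Answer: 0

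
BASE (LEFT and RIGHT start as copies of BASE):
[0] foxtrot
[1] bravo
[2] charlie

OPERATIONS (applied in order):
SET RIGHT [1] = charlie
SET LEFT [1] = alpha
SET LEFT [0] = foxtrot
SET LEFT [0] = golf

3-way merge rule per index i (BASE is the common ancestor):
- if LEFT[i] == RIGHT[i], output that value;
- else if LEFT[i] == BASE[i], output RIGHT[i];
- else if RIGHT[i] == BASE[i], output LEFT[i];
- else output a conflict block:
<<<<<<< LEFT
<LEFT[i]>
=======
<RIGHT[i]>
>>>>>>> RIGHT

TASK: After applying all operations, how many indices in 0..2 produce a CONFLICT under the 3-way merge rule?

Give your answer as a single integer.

Final LEFT:  [golf, alpha, charlie]
Final RIGHT: [foxtrot, charlie, charlie]
i=0: L=golf, R=foxtrot=BASE -> take LEFT -> golf
i=1: BASE=bravo L=alpha R=charlie all differ -> CONFLICT
i=2: L=charlie R=charlie -> agree -> charlie
Conflict count: 1

Answer: 1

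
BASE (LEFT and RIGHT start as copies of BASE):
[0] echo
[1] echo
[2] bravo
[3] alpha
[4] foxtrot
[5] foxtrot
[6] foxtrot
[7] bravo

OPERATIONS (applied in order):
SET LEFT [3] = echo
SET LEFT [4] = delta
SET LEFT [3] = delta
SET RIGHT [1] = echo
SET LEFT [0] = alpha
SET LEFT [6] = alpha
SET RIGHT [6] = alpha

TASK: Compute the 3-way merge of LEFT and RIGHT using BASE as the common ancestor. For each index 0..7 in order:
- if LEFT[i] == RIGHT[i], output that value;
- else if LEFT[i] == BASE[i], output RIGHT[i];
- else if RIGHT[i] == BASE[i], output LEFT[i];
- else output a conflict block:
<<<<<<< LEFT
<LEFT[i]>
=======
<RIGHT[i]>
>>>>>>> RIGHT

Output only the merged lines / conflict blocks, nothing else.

Final LEFT:  [alpha, echo, bravo, delta, delta, foxtrot, alpha, bravo]
Final RIGHT: [echo, echo, bravo, alpha, foxtrot, foxtrot, alpha, bravo]
i=0: L=alpha, R=echo=BASE -> take LEFT -> alpha
i=1: L=echo R=echo -> agree -> echo
i=2: L=bravo R=bravo -> agree -> bravo
i=3: L=delta, R=alpha=BASE -> take LEFT -> delta
i=4: L=delta, R=foxtrot=BASE -> take LEFT -> delta
i=5: L=foxtrot R=foxtrot -> agree -> foxtrot
i=6: L=alpha R=alpha -> agree -> alpha
i=7: L=bravo R=bravo -> agree -> bravo

Answer: alpha
echo
bravo
delta
delta
foxtrot
alpha
bravo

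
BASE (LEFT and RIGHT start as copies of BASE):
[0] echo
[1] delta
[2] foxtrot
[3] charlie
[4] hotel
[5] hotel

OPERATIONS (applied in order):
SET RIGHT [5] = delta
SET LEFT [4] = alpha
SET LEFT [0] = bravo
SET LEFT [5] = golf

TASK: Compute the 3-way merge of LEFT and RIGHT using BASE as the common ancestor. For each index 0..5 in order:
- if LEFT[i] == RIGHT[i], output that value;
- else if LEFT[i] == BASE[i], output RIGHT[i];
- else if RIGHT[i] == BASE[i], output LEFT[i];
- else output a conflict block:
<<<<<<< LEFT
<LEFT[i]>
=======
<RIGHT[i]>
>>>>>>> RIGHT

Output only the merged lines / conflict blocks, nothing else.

Answer: bravo
delta
foxtrot
charlie
alpha
<<<<<<< LEFT
golf
=======
delta
>>>>>>> RIGHT

Derivation:
Final LEFT:  [bravo, delta, foxtrot, charlie, alpha, golf]
Final RIGHT: [echo, delta, foxtrot, charlie, hotel, delta]
i=0: L=bravo, R=echo=BASE -> take LEFT -> bravo
i=1: L=delta R=delta -> agree -> delta
i=2: L=foxtrot R=foxtrot -> agree -> foxtrot
i=3: L=charlie R=charlie -> agree -> charlie
i=4: L=alpha, R=hotel=BASE -> take LEFT -> alpha
i=5: BASE=hotel L=golf R=delta all differ -> CONFLICT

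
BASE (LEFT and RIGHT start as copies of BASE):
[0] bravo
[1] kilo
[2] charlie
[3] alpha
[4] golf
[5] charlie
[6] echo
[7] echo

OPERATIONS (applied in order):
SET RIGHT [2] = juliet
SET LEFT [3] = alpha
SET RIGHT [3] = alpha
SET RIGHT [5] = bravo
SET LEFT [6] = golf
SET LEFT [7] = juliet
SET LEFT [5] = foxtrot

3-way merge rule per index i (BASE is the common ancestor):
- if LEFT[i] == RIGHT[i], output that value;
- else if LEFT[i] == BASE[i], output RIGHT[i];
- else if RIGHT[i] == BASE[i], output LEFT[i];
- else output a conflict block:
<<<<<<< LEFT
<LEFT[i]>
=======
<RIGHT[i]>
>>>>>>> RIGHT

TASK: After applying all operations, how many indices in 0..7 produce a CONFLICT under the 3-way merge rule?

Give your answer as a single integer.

Final LEFT:  [bravo, kilo, charlie, alpha, golf, foxtrot, golf, juliet]
Final RIGHT: [bravo, kilo, juliet, alpha, golf, bravo, echo, echo]
i=0: L=bravo R=bravo -> agree -> bravo
i=1: L=kilo R=kilo -> agree -> kilo
i=2: L=charlie=BASE, R=juliet -> take RIGHT -> juliet
i=3: L=alpha R=alpha -> agree -> alpha
i=4: L=golf R=golf -> agree -> golf
i=5: BASE=charlie L=foxtrot R=bravo all differ -> CONFLICT
i=6: L=golf, R=echo=BASE -> take LEFT -> golf
i=7: L=juliet, R=echo=BASE -> take LEFT -> juliet
Conflict count: 1

Answer: 1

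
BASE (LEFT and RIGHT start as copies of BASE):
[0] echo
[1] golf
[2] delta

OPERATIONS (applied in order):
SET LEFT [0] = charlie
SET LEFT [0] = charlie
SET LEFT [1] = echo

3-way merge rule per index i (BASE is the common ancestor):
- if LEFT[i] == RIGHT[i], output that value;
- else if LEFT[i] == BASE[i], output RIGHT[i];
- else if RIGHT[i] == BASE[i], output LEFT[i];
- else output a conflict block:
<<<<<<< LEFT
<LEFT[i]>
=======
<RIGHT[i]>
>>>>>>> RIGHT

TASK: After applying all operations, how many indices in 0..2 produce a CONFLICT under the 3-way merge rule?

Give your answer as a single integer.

Final LEFT:  [charlie, echo, delta]
Final RIGHT: [echo, golf, delta]
i=0: L=charlie, R=echo=BASE -> take LEFT -> charlie
i=1: L=echo, R=golf=BASE -> take LEFT -> echo
i=2: L=delta R=delta -> agree -> delta
Conflict count: 0

Answer: 0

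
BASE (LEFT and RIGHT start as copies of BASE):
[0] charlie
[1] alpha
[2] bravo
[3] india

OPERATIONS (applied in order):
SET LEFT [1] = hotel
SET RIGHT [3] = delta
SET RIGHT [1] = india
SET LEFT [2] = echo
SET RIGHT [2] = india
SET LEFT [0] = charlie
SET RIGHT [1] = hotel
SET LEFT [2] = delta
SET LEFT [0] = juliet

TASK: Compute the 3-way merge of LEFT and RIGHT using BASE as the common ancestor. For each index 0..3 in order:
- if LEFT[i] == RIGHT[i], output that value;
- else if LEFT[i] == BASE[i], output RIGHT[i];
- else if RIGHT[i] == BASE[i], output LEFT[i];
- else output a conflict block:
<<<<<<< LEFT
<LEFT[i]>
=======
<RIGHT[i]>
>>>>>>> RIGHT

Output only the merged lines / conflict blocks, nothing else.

Final LEFT:  [juliet, hotel, delta, india]
Final RIGHT: [charlie, hotel, india, delta]
i=0: L=juliet, R=charlie=BASE -> take LEFT -> juliet
i=1: L=hotel R=hotel -> agree -> hotel
i=2: BASE=bravo L=delta R=india all differ -> CONFLICT
i=3: L=india=BASE, R=delta -> take RIGHT -> delta

Answer: juliet
hotel
<<<<<<< LEFT
delta
=======
india
>>>>>>> RIGHT
delta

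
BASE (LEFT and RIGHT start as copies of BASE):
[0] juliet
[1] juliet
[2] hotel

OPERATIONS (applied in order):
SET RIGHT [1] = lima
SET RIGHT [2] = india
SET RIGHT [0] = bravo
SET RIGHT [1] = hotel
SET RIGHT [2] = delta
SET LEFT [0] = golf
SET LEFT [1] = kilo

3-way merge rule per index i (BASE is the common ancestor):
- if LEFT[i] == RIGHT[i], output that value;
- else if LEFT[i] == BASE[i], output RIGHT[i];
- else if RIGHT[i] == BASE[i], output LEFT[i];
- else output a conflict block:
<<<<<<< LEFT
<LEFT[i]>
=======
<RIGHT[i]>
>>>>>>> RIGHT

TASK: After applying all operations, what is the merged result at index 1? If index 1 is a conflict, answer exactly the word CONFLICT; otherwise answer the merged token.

Answer: CONFLICT

Derivation:
Final LEFT:  [golf, kilo, hotel]
Final RIGHT: [bravo, hotel, delta]
i=0: BASE=juliet L=golf R=bravo all differ -> CONFLICT
i=1: BASE=juliet L=kilo R=hotel all differ -> CONFLICT
i=2: L=hotel=BASE, R=delta -> take RIGHT -> delta
Index 1 -> CONFLICT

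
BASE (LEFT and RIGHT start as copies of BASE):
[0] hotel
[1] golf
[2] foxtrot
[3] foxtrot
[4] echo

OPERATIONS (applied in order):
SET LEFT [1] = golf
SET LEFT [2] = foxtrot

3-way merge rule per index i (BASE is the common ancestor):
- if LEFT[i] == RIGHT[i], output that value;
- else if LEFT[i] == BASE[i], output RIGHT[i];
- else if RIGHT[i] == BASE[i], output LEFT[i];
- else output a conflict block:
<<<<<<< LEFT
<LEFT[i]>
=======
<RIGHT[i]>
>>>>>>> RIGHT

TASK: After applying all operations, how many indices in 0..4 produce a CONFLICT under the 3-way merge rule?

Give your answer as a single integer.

Answer: 0

Derivation:
Final LEFT:  [hotel, golf, foxtrot, foxtrot, echo]
Final RIGHT: [hotel, golf, foxtrot, foxtrot, echo]
i=0: L=hotel R=hotel -> agree -> hotel
i=1: L=golf R=golf -> agree -> golf
i=2: L=foxtrot R=foxtrot -> agree -> foxtrot
i=3: L=foxtrot R=foxtrot -> agree -> foxtrot
i=4: L=echo R=echo -> agree -> echo
Conflict count: 0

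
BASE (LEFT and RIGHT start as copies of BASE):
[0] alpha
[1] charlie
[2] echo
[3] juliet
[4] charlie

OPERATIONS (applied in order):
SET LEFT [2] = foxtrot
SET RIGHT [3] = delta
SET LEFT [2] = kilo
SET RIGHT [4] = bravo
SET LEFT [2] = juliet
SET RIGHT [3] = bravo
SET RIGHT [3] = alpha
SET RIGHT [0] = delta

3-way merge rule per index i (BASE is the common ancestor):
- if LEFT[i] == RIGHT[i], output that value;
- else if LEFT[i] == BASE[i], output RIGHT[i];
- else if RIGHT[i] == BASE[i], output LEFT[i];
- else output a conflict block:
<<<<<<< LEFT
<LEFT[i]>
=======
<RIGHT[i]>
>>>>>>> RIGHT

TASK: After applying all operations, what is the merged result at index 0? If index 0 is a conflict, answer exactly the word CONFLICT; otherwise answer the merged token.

Final LEFT:  [alpha, charlie, juliet, juliet, charlie]
Final RIGHT: [delta, charlie, echo, alpha, bravo]
i=0: L=alpha=BASE, R=delta -> take RIGHT -> delta
i=1: L=charlie R=charlie -> agree -> charlie
i=2: L=juliet, R=echo=BASE -> take LEFT -> juliet
i=3: L=juliet=BASE, R=alpha -> take RIGHT -> alpha
i=4: L=charlie=BASE, R=bravo -> take RIGHT -> bravo
Index 0 -> delta

Answer: delta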